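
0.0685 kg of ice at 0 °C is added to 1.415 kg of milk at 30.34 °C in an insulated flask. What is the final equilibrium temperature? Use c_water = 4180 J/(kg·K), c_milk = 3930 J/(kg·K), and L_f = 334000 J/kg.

Conservation of energy gives ΣQ = 0:
fusion: m_ice L_f = 0.0685×334000 = 22879; meltwater 0→T: 0.0685×4180×T = 286.33 T; milk: 5560.9(T − 30.34)
5847.3 T = 168719 − 22879 = 145840
T ≈ 24.94 °C. Since T > 0 °C, the all-ice-melts assumption holds.

T_f ≈ 24.9 °C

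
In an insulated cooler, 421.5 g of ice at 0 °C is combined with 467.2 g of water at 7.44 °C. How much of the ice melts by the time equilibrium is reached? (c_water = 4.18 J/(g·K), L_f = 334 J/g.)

m_melted ≈ 43.5 g

Cooling the water to 0 °C releases 467.2×4.18×7.44 = 14530 J.
Melting all 421.5 g of ice would need 421.5×334 = 140781 J.
14530 J < 140781 J, so only part of the ice melts and the system sits at 0 °C.
m_melted×334 = 14530  ⇒  m_melted ≈ 43.5 g.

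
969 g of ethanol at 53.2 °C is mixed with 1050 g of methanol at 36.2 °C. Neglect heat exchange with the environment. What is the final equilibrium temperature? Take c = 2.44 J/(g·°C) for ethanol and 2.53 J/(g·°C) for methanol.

Taking heat into each body as positive, Σ m c ΔT = 0:
969·2.44·(T − 53.2) + 1050·2.53·(T − 36.2) = 0
2364.4(T − 53.2) + 2656.5(T − 36.2) = 0
(2364.4 + 2656.5) T = 2364.4·53.2 + 2656.5·36.2
T ≈ 44.21 °C

T_f ≈ 44.2 °C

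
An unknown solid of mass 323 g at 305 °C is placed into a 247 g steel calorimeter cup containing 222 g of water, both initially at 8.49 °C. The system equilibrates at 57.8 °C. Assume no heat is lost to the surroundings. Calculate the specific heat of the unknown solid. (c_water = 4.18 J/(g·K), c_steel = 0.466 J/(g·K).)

c ≈ 0.644 J/(g·K)

Taking heat into each body as positive, Σ m c ΔT = 0:
323·c·(57.8 − 305) + 222·4.18·(57.8 − 8.49) + 247·0.466·(57.8 − 8.49) = 0
-79846 c = -51433
c = -51433/-79846 ≈ 0.6442 J/(g·K)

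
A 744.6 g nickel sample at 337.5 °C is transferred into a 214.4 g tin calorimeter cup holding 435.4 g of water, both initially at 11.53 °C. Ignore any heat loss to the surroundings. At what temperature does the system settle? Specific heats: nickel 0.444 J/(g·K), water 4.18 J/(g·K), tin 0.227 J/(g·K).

Let T be the final temperature. ΣQ_i = 0:
744.6·0.444·(T − 337.5) + 435.4·4.18·(T − 11.53) + 214.4·0.227·(T − 11.53) = 0
330.6(T − 337.5) + 1820(T − 11.53) + 48.67(T − 11.53) = 0
(330.6 + 1820 + 48.67) T = 330.6·337.5 + 1820·11.53 + 48.67·11.53
T ≈ 60.53 °C

T_f ≈ 60.5 °C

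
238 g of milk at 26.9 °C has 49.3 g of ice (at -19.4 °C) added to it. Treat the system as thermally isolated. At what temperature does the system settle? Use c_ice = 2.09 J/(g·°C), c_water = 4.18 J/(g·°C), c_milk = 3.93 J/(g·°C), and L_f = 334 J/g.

T_f ≈ 5.9 °C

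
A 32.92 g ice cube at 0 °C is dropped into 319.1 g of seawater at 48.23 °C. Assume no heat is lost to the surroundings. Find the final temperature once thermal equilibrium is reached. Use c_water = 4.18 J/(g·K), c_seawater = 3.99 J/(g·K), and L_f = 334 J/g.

Taking heat into each body as positive, Σ m c ΔT = 0:
latent heat to melt: 32.92·334 = 10995; warm the meltwater: 137.61 T; seawater cools: 319.1·3.99·(T − 48.23) = 1273.2(T − 48.23)
1410.8 T = 61407 − 10995 = 50412
T ≈ 35.73 °C (positive, so assuming full melt was valid).

T_f ≈ 35.7 °C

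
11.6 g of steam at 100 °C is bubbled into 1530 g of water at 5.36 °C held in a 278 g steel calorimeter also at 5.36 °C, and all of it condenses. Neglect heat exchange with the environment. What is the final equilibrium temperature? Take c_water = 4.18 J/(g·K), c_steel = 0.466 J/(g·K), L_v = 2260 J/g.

T_f ≈ 10.0 °C

Conservation of energy gives ΣQ = 0:
latent heat released on condensation: 11.6×2260 = 26216; condensate cools 100→T: 11.6×4.18×(T − 100) = 48.49(T − 100); water warms: 1530×4.18×(T − 5.36) = 6395.4(T − 5.36); cup: 129.55(T − 5.36)
6573.4 T = 26216 + 4848.8 + 34974 = 66039
T ≈ 10.05 °C, under the boiling point, so the assumption holds.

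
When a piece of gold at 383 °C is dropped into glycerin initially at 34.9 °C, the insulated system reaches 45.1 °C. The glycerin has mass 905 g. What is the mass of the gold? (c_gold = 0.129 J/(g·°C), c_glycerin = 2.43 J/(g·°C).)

m ≈ 515 g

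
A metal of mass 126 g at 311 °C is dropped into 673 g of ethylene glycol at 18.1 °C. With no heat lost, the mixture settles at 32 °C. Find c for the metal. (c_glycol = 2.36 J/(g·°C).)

m_s c (T_s − T_f) = m_glycol c_glycol (T_f − T_0):
126·c·(311 − 32) = 673·2.36·(32 − 18.1)
35154 c = 22077  ⇒  c ≈ 0.628 J/(g·°C)

c ≈ 0.628 J/(g·°C)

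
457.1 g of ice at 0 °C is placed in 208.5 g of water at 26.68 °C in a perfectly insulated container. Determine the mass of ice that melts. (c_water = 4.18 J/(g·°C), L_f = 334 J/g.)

m_melted ≈ 69.6 g

Heat available from the water dropping to 0 °C: 208.5·4.18·26.68 = 23252 J.
Melting all 457.1 g of ice would need 457.1·334 = 152671 J.
That's not enough to melt it all — equilibrium is at 0 °C with ice remaining.
m_melt = 23252 / L_f = 69.62 g.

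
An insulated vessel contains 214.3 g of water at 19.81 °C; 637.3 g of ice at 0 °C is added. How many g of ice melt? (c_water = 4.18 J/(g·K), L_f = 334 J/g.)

Cooling the water to 0 °C releases 214.3·4.18·19.81 = 17745 J.
Melting all 637.3 g of ice would need 637.3·334 = 212858 J.
That's not enough to melt it all — equilibrium is at 0 °C with ice remaining.
Mass melted = 17745/334 ≈ 53.13 g.

m_melted ≈ 53.1 g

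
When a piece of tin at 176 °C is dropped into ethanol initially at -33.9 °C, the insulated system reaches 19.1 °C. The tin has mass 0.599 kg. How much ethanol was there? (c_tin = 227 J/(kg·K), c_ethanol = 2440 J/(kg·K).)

m ≈ 0.165 kg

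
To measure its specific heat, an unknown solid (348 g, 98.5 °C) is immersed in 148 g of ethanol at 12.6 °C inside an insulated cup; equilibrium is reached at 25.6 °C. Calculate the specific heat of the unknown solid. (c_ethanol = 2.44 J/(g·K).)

Setting the total heat transfer to zero:
348·c·(25.6 − 98.5) + 148·2.44·(25.6 − 12.6) = 0
-25369 c = -4694.6
c = -4694.6/-25369 ≈ 0.185 J/(g·K)

c ≈ 0.185 J/(g·K)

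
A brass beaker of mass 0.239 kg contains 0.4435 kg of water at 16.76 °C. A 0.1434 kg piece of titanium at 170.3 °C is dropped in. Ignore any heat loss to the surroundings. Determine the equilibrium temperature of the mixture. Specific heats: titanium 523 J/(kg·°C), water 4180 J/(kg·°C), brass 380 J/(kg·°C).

T_f ≈ 22.5 °C

Taking heat into each body as positive, Σ m c ΔT = 0:
0.1434*523*(T − 170.3) + 0.4435*4180*(T − 16.76) + 0.239*380*(T − 16.76) = 0
75(T − 170.3) + 1853.8(T − 16.76) + 90.82(T − 16.76) = 0
2019.6 T = 45365
T = 45365/2019.6 ≈ 22.46 °C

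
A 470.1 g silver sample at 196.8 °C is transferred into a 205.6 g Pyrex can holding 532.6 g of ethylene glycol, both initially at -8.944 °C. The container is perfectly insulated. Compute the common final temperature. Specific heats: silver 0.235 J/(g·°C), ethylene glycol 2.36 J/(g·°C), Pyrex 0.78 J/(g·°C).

T_f ≈ 5.9 °C

T_f is the heat-capacity-weighted average of the initial temperatures:
T_f = (110.47·196.8 + 1256.9·(-8.944) + 160.37·(-8.944)) / (110.47 + 1256.9 + 160.37)
    = 9064.8 / 1527.8 ≈ 5.93 °C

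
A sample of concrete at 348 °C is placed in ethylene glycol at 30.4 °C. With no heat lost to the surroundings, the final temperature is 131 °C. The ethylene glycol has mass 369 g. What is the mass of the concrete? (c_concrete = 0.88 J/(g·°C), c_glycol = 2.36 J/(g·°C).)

Heat lost by the concrete = heat gained by the glycol:
m·0.88·(348 − 131) = 369·2.36·(131 − 30.4)
190.96 m = 87607  ⇒  m ≈ 458.8 g

m ≈ 459 g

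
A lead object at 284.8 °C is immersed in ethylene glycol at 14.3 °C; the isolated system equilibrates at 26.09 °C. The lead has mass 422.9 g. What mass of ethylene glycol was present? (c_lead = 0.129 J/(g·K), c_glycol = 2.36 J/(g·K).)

Net heat exchanged in the isolated system is zero:
422.9×0.129×(26.09 − 284.8) + m×2.36×(26.09 − 14.3) = 0
27.82 m = 14114
m = 14114/27.82 ≈ 507.2 g

m ≈ 507 g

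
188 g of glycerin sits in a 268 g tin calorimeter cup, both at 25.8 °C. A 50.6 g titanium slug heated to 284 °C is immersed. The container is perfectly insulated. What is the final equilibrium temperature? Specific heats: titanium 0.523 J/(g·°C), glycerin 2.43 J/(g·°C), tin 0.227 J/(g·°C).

T_f ≈ 38.4 °C

Taking heat into each body as positive, Σ m c ΔT = 0:
50.6×0.523×(T − 284) + 188×2.43×(T − 25.8) + 268×0.227×(T − 25.8) = 0
26.46(T − 284) + 456.84(T − 25.8) + 60.84(T − 25.8) = 0
544.14 T = 20872
T = 20872/544.14 ≈ 38.36 °C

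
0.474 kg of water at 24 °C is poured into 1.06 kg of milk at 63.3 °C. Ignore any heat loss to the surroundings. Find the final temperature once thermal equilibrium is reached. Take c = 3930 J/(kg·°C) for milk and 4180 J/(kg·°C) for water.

T_f ≈ 50.6 °C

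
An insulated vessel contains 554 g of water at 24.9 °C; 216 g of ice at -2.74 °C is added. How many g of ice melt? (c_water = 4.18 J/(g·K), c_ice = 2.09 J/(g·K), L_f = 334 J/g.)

m_melted ≈ 169 g

Cooling the water to 0 °C releases 554×4.18×24.9 = 57661 J.
Warming the ice to 0 °C takes 216×2.09×2.74 = 1236.9 J, leaving 56424 J for melting.
Fully melting the ice requires m_ice L_f = 216×334 = 72144 J.
56424 J < 72144 J, so only part of the ice melts and the system sits at 0 °C.
m_melt = 56424 / L_f = 168.9 g.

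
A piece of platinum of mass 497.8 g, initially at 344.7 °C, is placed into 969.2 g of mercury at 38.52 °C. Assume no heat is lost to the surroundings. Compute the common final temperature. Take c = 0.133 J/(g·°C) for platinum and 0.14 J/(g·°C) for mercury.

T_f ≈ 138.9 °C

T_f = Σ m_i c_i T_i / Σ m_i c_i:
T_f = (66.21×344.7 + 135.69×38.52) / (66.21 + 135.69)
    = 28048 / 201.9 ≈ 138.93 °C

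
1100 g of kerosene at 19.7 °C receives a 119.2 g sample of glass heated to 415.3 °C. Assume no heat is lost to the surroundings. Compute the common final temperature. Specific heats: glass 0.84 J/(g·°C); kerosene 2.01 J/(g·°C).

T_f ≈ 36.8 °C

|Q_glass| = |Q_kerosene|:
119.2*0.84*(415.3 − T) = 1100*2.01*(T − 19.7)
100.13(415.3 − T) = 2211(T − 19.7)
2311.1 T = 85140  ⇒  T ≈ 36.84 °C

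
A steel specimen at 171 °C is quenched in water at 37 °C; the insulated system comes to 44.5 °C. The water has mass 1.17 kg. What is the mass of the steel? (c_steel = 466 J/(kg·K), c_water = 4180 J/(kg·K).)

m ≈ 0.622 kg

Heat lost by the steel = heat gained by the water:
m·466·(171 − 44.5) = 1.17·4180·(44.5 − 37)
58949 m = 36679  ⇒  m ≈ 0.6222 kg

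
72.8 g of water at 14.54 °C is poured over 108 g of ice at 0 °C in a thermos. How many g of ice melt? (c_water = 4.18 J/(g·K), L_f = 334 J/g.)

m_melted ≈ 13.2 g

Water can give up m c ΔT = 72.8·4.18·14.54 = 4424.6 J before reaching 0 °C.
Fully melting the ice requires m_ice L_f = 108·334 = 36072 J.
Since 4424.6 < 36072 J, not all the ice melts; equilibrium is at 0 °C.
m_melted·334 = 4424.6  ⇒  m_melted ≈ 13.25 g.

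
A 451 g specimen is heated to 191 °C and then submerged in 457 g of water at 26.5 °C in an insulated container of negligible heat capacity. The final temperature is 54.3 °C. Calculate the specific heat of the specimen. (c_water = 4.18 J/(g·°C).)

c ≈ 0.861 J/(g·°C)

m_s c (T_s − T_f) = m_water c_water (T_f − T_0):
451×c×(191 − 54.3) = 457×4.18×(54.3 − 26.5)
61652 c = 53105  ⇒  c ≈ 0.8614 J/(g·°C)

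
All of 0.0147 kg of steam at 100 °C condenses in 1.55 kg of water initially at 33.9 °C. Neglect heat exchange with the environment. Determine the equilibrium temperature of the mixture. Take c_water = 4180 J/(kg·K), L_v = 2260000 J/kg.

Conservation of energy gives ΣQ = 0:
condense steam: −0.0147×2260000 = −33222
  condensate cools 100→T: 0.0147×4180×(T − 100) = 61.45(T − 100)
  water warms: 1.55×4180×(T − 33.9) = 6479(T − 33.9)
6540.4 T = 33222 + 6144.6 + 219638 = 259005
T ≈ 39.60 °C — below 100 °C, confirming all the steam condensed.

T_f ≈ 39.6 °C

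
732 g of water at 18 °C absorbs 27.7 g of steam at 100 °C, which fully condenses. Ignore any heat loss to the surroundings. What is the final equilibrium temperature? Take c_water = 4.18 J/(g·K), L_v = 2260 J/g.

Heat gained plus heat lost sum to zero:
steam→water at 100 °C releases m L_v = 27.7×2260 = 62602
  condensed water 100 °C→T: 115.79(T − 100)
  water warms: 732×4.18×(T − 18) = 3059.8(T − 18)
3175.5 T = 62602 + 11579 + 55076 = 129256
T ≈ 40.70 °C, under the boiling point, so the assumption holds.

T_f ≈ 40.7 °C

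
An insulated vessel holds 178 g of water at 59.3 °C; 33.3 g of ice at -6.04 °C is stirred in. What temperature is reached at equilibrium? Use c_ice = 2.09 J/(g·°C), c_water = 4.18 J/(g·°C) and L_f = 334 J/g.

T_f ≈ 36.9 °C

Sum of m c ΔT and latent-heat terms is zero:
ice -6.04→0 °C: 33.3·2.09·6.04 = 420.37; fusion: m_ice L_f = 33.3·334 = 11122; warm the meltwater: 139.19 T; water cools: 178·4.18·(T − 59.3) = 744.04(T − 59.3)
883.23 T = 44122 − 11543 = 32579
T ≈ 36.89 °C. Since T > 0 °C, the all-ice-melts assumption holds.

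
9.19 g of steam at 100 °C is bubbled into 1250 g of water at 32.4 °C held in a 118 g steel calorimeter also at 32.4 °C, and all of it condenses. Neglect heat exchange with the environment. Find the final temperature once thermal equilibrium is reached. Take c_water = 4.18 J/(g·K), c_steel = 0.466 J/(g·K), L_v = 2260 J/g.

Conservation of energy gives ΣQ = 0:
steam→water at 100 °C releases m L_v = 9.19×2260 = 20769; condensate cools 100→T: 9.19×4.18×(T − 100) = 38.41(T − 100); water warms: 1250×4.18×(T − 32.4) = 5225(T − 32.4); cup: 54.99(T − 32.4)
5318.4 T = 20769 + 3841.4 + 171072 = 195682
T ≈ 36.79 °C, under the boiling point, so the assumption holds.

T_f ≈ 36.8 °C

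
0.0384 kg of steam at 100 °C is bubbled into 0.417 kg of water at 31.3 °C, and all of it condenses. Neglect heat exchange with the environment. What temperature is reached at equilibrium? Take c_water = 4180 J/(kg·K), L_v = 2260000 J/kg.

T_f ≈ 82.7 °C

Conservation of energy gives ΣQ = 0:
latent heat released on condensation: 0.0384·2260000 = 86784
  condensed water 100 °C→T: 160.51(T − 100)
  original water: 1743.1(T − 31.3)
1903.6 T = 86784 + 16051 + 54558 = 157393
T ≈ 82.68 °C — below 100 °C, confirming all the steam condensed.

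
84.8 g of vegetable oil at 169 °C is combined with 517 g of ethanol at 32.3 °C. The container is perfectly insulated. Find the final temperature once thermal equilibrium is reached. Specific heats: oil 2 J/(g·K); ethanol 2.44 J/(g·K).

With ΣQ=0 the equilibrium temperature is the m·c-weighted mean:
T_f = (169.6×169 + 1261.5×32.3) / (169.6 + 1261.5)
    = 69408 / 1431.1 ≈ 48.50 °C

T_f ≈ 48.5 °C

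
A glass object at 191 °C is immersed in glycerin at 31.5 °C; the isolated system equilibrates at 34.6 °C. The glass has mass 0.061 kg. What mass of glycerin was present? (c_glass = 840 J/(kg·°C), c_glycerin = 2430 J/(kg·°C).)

Energy conservation, ΣQ = 0:
0.061·840·(34.6 − 191) + m·2430·(34.6 − 31.5) = 0
7533 m = 8013.9
m = 8013.9/7533 ≈ 1.064 kg

m ≈ 1.06 kg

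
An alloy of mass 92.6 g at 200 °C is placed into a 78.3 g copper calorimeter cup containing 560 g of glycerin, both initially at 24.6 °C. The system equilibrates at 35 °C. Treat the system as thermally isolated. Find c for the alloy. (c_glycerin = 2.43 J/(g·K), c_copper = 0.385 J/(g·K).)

c ≈ 0.947 J/(g·K)

Setting the total heat transfer to zero:
92.6·c·(35 − 200) + 560·2.43·(35 − 24.6) + 78.3·0.385·(35 − 24.6) = 0
-15279 c = -14466
c = -14466/-15279 ≈ 0.9468 J/(g·K)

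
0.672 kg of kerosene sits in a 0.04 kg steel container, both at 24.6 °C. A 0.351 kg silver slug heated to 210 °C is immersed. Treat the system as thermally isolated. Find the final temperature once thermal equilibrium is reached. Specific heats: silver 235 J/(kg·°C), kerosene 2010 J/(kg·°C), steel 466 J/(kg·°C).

Net heat exchanged in the isolated system is zero:
0.351·235·(T − 210) + 0.672·2010·(T − 24.6) + 0.04·466·(T − 24.6) = 0
82.48(T − 210) + 1350.7(T − 24.6) + 18.64(T − 24.6) = 0
(82.48 + 1350.7 + 18.64) T = 82.48·210 + 1350.7·24.6 + 18.64·24.6
T ≈ 35.13 °C

T_f ≈ 35.1 °C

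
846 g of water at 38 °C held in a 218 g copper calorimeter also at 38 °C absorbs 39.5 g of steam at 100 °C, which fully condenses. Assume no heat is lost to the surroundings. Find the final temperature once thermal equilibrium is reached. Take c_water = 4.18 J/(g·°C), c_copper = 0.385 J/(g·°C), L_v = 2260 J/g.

Net heat exchanged in the isolated system is zero:
condense steam: −39.5×2260 = −89270; condensate cools 100→T: 39.5×4.18×(T − 100) = 165.11(T − 100); original water: 3536.3(T − 38); copper cup: 218×0.385×(T − 38) = 83.93(T − 38)
3785.3 T = 89270 + 16511 + 137568 = 243349
T ≈ 64.29 °C, under the boiling point, so the assumption holds.

T_f ≈ 64.3 °C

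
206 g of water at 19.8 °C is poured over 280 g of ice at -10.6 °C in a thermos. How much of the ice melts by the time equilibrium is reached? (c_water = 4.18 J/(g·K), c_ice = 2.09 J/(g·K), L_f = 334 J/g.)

m_melted ≈ 32.5 g

Water can give up m c ΔT = 206×4.18×19.8 = 17049 J before reaching 0 °C.
Warming the ice to 0 °C takes 280×2.09×10.6 = 6203.1 J, leaving 10846 J for melting.
Fully melting the ice requires m_ice L_f = 280×334 = 93520 J.
10846 J < 93520 J, so only part of the ice melts and the system sits at 0 °C.
m_melt = 10846 / L_f = 32.47 g.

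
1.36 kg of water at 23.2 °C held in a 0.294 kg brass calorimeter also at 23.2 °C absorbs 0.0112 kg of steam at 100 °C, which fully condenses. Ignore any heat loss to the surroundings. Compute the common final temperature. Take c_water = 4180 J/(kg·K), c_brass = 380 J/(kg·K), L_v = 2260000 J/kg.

Conservation of energy gives ΣQ = 0:
steam→water at 100 °C releases m L_v = 0.0112×2260000 = 25312; condensate cools 100→T: 0.0112×4180×(T − 100) = 46.82(T − 100); water warms: 1.36×4180×(T − 23.2) = 5684.8(T − 23.2); cup: 111.72(T − 23.2)
5843.3 T = 25312 + 4681.6 + 134479 = 164473
T ≈ 28.15 °C (< 100 °C, so full condensation is consistent).

T_f ≈ 28.1 °C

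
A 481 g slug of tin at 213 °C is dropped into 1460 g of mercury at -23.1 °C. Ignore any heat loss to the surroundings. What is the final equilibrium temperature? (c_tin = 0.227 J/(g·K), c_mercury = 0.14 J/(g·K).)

T_f ≈ 59.1 °C

|Q_tin| = |Q_mercury|:
481×0.227×(213 − T) = 1460×0.14×(T − (-23.1))
109.19(213 − T) = 204.4(T − (-23.1))
313.59 T = 18535  ⇒  T ≈ 59.11 °C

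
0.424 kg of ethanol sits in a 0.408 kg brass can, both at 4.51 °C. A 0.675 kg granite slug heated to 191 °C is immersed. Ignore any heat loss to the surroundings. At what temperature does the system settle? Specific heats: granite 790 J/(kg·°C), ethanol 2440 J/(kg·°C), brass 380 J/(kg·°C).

Let T be the final temperature. ΣQ_i = 0:
0.675·790·(T − 191) + 0.424·2440·(T − 4.51) + 0.408·380·(T − 4.51) = 0
1722.8 T = 107216
T ≈ 62.23 °C

T_f ≈ 62.2 °C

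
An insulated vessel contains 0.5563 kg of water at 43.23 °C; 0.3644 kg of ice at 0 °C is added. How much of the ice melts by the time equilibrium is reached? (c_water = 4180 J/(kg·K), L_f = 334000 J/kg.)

m_melted ≈ 0.301 kg

Cooling the water to 0 °C releases 0.5563×4180×43.23 = 100524 J.
Fully melting the ice requires m_ice L_f = 0.3644×334000 = 121710 J.
100524 J < 121710 J, so only part of the ice melts and the system sits at 0 °C.
m_melted×334000 = 100524  ⇒  m_melted ≈ 0.301 kg.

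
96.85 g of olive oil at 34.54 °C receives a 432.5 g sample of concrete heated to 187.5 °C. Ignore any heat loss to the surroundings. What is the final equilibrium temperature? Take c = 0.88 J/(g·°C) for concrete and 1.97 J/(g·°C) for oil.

T_f ≈ 136.4 °C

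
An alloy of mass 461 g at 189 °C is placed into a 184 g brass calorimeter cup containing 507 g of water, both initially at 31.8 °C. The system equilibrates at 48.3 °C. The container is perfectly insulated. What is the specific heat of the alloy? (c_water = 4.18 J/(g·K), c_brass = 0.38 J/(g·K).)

c ≈ 0.557 J/(g·K)

Heat gained plus heat lost sum to zero:
461·c·(48.3 − 189) + 507·4.18·(48.3 − 31.8) + 184·0.38·(48.3 − 31.8) = 0
-64863 c = -36121
c = -36121/-64863 ≈ 0.5569 J/(g·K)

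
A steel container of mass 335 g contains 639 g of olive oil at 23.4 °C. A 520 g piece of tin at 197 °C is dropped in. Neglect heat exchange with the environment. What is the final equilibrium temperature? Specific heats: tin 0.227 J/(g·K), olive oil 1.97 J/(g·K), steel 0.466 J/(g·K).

With ΣQ=0 the equilibrium temperature is the m·c-weighted mean:
T_f = (118.04×197 + 1258.8×23.4 + 156.11×23.4) / (118.04 + 1258.8 + 156.11)
    = 56363 / 1533 ≈ 36.77 °C

T_f ≈ 36.8 °C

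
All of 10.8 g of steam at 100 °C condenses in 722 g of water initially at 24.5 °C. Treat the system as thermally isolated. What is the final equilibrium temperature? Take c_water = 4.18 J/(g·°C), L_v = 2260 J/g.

T_f ≈ 33.6 °C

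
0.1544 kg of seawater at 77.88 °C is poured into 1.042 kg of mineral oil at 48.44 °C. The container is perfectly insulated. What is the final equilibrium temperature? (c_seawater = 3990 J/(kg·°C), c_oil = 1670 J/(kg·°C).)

T_f ≈ 56.1 °C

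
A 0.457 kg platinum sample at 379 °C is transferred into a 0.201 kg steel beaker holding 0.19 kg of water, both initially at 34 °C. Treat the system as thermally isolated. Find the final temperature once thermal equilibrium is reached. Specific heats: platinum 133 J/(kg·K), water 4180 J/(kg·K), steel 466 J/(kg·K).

T_f ≈ 56.1 °C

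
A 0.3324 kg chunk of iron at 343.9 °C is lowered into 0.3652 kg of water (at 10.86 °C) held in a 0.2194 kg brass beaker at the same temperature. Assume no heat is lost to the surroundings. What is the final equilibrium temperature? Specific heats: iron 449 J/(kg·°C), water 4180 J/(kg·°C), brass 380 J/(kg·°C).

T_f ≈ 39.1 °C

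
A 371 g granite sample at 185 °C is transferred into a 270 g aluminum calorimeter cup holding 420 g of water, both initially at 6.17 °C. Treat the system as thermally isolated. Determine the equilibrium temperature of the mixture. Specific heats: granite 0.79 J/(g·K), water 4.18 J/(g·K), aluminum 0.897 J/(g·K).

T_f ≈ 29.0 °C

T_f = Σ m_i c_i T_i / Σ m_i c_i:
T_f = (293.09*185 + 1755.6*6.17 + 242.19*6.17) / (293.09 + 1755.6 + 242.19)
    = 66548 / 2290.9 ≈ 29.05 °C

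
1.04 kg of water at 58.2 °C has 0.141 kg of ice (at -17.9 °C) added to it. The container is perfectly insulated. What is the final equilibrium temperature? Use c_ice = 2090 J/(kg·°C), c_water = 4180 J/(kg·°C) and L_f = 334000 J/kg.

Energy balance with sensible and latent terms:
warm ice to 0 °C: 0.141·2090·(0 − (-17.9)) = 5275
  fusion: m_ice L_f = 0.141·334000 = 47094
  meltwater 0→T: 0.141·4180·T = 589.38 T
  water cools: 1.04·4180·(T − 58.2) = 4347.2(T − 58.2)
4936.6 T = 253007 − 52369 = 200638
T ≈ 40.64 °C — above 0 °C, consistent with complete melting.

T_f ≈ 40.6 °C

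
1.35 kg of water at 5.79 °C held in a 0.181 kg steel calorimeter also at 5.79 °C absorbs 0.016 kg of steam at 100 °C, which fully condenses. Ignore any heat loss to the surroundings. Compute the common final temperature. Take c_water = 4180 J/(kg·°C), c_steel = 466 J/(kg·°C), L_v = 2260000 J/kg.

T_f ≈ 13.1 °C

Energy conservation, ΣQ = 0:
steam→water at 100 °C releases m L_v = 0.016×2260000 = 36160; condensed water 100 °C→T: 66.88(T − 100); original water: 5643(T − 5.79); cup: 84.35(T − 5.79)
5794.2 T = 36160 + 6688 + 33161 = 76009
T ≈ 13.12 °C — below 100 °C, confirming all the steam condensed.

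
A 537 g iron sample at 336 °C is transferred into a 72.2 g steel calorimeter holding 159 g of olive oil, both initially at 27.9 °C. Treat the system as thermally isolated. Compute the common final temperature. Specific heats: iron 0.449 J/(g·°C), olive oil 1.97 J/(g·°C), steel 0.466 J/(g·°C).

T_f ≈ 154.2 °C

Let T be the final temperature. ΣQ_i = 0:
537·0.449·(T − 336) + 159·1.97·(T − 27.9) + 72.2·0.466·(T − 27.9) = 0
587.99 T = 90692
T = 90692 / 587.99 = 154 °C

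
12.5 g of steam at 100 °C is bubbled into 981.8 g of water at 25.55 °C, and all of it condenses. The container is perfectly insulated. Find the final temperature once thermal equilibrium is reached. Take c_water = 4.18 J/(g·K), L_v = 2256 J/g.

T_f ≈ 33.3 °C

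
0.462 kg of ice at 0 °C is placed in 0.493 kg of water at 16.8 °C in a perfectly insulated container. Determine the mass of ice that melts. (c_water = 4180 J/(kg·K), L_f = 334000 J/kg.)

m_melted ≈ 0.104 kg

Heat available from the water dropping to 0 °C: 0.493×4180×16.8 = 34620 J.
To melt every bit of ice: 0.462×334000 = 154308 J.
34620 J < 154308 J, so only part of the ice melts and the system sits at 0 °C.
m_melted×334000 = 34620  ⇒  m_melted ≈ 0.1037 kg.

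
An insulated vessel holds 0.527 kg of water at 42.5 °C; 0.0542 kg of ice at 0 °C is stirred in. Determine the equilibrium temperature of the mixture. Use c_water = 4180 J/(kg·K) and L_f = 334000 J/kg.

T_f ≈ 31.1 °C

Conservation of energy gives ΣQ = 0:
melt ice: 0.0542×334000 = 18103; meltwater 0→T: 0.0542×4180×T = 226.56 T; water: 2202.9(T − 42.5)
2429.4 T = 93622 − 18103 = 75519
T ≈ 31.09 °C — above 0 °C, consistent with complete melting.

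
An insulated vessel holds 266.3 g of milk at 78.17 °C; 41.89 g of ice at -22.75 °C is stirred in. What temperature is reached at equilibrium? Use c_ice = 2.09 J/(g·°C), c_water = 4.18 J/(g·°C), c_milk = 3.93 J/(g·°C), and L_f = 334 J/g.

Energy balance with sensible and latent terms:
ice -22.75→0 °C: 41.89×2.09×22.75 = 1991.8
  melt ice: 41.89×334 = 13991
  meltwater 0→T: 41.89×4.18×T = 175.1 T
  milk cools: 266.3×3.93×(T − 78.17) = 1046.6(T − 78.17)
1221.7 T = 81810 − 15983 = 65826
T ≈ 53.88 °C — above 0 °C, consistent with complete melting.

T_f ≈ 53.9 °C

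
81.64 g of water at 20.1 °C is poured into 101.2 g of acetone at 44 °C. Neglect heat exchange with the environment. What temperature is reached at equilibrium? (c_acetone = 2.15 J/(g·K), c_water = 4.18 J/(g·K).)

T_f ≈ 29.4 °C

Taking heat into each body as positive, Σ m c ΔT = 0:
101.2*2.15*(T − 44) + 81.64*4.18*(T − 20.1) = 0
(217.58 + 341.26) T = 217.58*44 + 341.26*20.1
T ≈ 29.41 °C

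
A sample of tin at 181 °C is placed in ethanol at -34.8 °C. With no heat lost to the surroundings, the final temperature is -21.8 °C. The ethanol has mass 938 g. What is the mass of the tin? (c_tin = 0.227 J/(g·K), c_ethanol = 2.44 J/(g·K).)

m ≈ 646 g

Net heat exchanged in the isolated system is zero:
m·0.227·(-21.8 − 181) + 938·2.44·(-21.8 − (-34.8)) = 0
-46.04 m = -29753
m = -29753/-46.04 ≈ 646.3 g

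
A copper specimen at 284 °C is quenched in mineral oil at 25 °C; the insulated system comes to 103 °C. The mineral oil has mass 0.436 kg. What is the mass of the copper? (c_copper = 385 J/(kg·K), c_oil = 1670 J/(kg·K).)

m ≈ 0.815 kg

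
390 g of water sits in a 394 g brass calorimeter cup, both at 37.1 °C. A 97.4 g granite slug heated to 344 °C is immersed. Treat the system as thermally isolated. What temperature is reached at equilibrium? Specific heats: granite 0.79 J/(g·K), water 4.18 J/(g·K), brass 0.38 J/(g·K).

T_f ≈ 49.8 °C

T_f = Σ m_i c_i T_i / Σ m_i c_i:
T_f = (76.95*344 + 1630.2*37.1 + 149.72*37.1) / (76.95 + 1630.2 + 149.72)
    = 92504 / 1856.9 ≈ 49.82 °C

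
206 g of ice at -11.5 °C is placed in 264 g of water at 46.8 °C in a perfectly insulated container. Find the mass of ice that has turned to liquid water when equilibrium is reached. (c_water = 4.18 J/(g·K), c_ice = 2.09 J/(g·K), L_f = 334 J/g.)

m_melted ≈ 140 g

Cooling the water to 0 °C releases 264×4.18×46.8 = 51645 J.
Of that, 206×2.09×11.5 = 4951.2 J goes to bring the ice to 0 °C, leaving 46694 J.
To melt every bit of ice: 206×334 = 68804 J.
That's not enough to melt it all — equilibrium is at 0 °C with ice remaining.
m_melted×334 = 46694  ⇒  m_melted ≈ 139.8 g.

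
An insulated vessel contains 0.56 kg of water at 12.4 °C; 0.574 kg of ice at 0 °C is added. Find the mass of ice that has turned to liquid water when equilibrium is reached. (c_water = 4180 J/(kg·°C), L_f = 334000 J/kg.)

Cooling the water to 0 °C releases 0.56×4180×12.4 = 29026 J.
Fully melting the ice requires m_ice L_f = 0.574×334000 = 191716 J.
That's not enough to melt it all — equilibrium is at 0 °C with ice remaining.
m_melt = 29026 / L_f = 0.0869 kg.

m_melted ≈ 0.0869 kg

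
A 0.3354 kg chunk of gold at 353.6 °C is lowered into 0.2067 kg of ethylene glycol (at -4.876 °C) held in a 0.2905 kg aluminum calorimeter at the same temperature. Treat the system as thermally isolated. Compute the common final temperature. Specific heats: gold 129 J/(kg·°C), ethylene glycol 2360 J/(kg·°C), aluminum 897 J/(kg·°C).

Net heat exchanged in the isolated system is zero:
0.3354*129*(T − 353.6) + 0.2067*2360*(T − (-4.876)) + 0.2905*897*(T − (-4.876)) = 0
43.27(T − 353.6) + 487.81(T − (-4.876)) + 260.58(T − (-4.876)) = 0
(43.27 + 487.81 + 260.58) T = 43.27*353.6 + 487.81*(-4.876) + 260.58*(-4.876)
T ≈ 14.72 °C

T_f ≈ 14.7 °C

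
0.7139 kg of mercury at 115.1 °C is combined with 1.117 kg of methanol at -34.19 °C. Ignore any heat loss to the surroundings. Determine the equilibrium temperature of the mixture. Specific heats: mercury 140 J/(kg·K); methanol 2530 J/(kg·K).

Conservation of energy gives ΣQ = 0:
0.7139·140·(T − 115.1) + 1.117·2530·(T − (-34.19)) = 0
99.95(T − 115.1) + 2826(T − (-34.19)) = 0
(99.95 + 2826) T = 99.95·115.1 + 2826·(-34.19)
T = -85117 / 2926 = -29.1 °C

T_f ≈ -29.1 °C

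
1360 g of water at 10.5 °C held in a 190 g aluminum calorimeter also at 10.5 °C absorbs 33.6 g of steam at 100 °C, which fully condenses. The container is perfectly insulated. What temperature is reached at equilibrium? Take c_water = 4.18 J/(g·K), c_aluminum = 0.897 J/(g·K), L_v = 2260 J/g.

Net heat exchanged in the isolated system is zero:
condense steam: −33.6×2260 = −75936; condensed water 100 °C→T: 140.45(T − 100); original water: 5684.8(T − 10.5); aluminum cup: 190×0.897×(T − 10.5) = 170.43(T − 10.5)
5995.7 T = 75936 + 14045 + 61480 = 151461
T ≈ 25.26 °C (< 100 °C, so full condensation is consistent).

T_f ≈ 25.3 °C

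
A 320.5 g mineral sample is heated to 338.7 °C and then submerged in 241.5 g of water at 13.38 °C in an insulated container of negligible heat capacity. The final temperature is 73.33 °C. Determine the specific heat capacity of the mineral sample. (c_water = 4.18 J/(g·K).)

Taking heat into each body as positive, Σ m c ΔT = 0:
320.5×c×(73.33 − 338.7) + 241.5×4.18×(73.33 − 13.38) = 0
-85051 c = -60518
c = -60518/-85051 ≈ 0.7115 J/(g·K)

c ≈ 0.712 J/(g·K)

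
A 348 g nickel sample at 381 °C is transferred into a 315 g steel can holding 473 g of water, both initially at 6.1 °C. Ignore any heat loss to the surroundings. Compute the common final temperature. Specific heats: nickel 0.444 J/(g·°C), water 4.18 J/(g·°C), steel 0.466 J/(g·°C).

Energy conservation, ΣQ = 0:
348×0.444×(T − 381) + 473×4.18×(T − 6.1) + 315×0.466×(T − 6.1) = 0
2278.4 T = 71825
T = 71825/2278.4 ≈ 31.52 °C

T_f ≈ 31.5 °C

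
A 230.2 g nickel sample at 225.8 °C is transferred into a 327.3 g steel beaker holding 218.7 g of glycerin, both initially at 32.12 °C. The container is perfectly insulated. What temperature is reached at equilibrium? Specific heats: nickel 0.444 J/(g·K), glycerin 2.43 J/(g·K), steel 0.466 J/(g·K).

T_f ≈ 57.3 °C

Energy conservation, ΣQ = 0:
230.2*0.444*(T − 225.8) + 218.7*2.43*(T − 32.12) + 327.3*0.466*(T − 32.12) = 0
786.17 T = 45048
T = 45048 / 786.17 = 57.3 °C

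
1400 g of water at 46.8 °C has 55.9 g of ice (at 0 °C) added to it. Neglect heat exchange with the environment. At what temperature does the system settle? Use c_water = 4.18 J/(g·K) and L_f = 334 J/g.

Taking heat into each body as positive, Σ m c ΔT = 0:
melt ice: 55.9·334 = 18671
  meltwater 0→T: 55.9·4.18·T = 233.66 T
  water: 5852(T − 46.8)
6085.7 T = 273874 − 18671 = 255203
T ≈ 41.94 °C (positive, so assuming full melt was valid).

T_f ≈ 41.9 °C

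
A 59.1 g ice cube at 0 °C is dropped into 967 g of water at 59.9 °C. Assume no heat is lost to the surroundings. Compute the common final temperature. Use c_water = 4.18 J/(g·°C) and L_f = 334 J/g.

T_f ≈ 51.8 °C

Energy conservation, ΣQ = 0:
latent heat to melt: 59.1×334 = 19739; meltwater 0→T: 59.1×4.18×T = 247.04 T; water cools: 967×4.18×(T − 59.9) = 4042.1(T − 59.9)
4289.1 T = 242119 − 19739 = 222380
T ≈ 51.85 °C (positive, so assuming full melt was valid).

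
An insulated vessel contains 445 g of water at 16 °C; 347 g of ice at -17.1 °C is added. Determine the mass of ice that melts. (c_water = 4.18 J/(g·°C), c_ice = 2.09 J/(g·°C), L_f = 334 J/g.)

m_melted ≈ 52 g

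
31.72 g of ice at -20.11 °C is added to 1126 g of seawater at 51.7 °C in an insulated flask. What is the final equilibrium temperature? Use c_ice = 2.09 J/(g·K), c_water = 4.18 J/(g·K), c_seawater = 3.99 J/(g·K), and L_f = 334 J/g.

Net heat exchanged in the isolated system is zero:
warm ice to 0 °C: 31.72×2.09×(0 − (-20.11)) = 1333.2; melt ice: 31.72×334 = 10594; meltwater 0→T: 31.72×4.18×T = 132.59 T; seawater cools: 1126×3.99×(T − 51.7) = 4492.7(T − 51.7)
4625.3 T = 232275 − 11928 = 220347
T ≈ 47.64 °C. Since T > 0 °C, the all-ice-melts assumption holds.

T_f ≈ 47.6 °C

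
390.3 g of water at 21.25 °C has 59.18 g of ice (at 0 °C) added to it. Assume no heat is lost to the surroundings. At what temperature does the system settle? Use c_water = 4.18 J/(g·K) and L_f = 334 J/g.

Setting the total heat transfer to zero:
melt ice: 59.18·334 = 19766
  warm the meltwater: 247.37 T
  water cools: 390.3·4.18·(T − 21.25) = 1631.5(T − 21.25)
1878.8 T = 34668 − 19766 = 14902
T ≈ 7.93 °C — above 0 °C, consistent with complete melting.

T_f ≈ 7.9 °C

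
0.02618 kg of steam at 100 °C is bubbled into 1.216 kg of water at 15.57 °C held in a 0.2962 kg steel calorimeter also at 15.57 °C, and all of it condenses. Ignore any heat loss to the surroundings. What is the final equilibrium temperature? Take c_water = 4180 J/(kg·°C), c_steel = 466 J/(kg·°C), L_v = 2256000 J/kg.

Sum of m c ΔT and latent-heat terms is zero:
steam→water at 100 °C releases m L_v = 0.02618×2256000 = 59062
  condensate cools 100→T: 0.02618×4180×(T − 100) = 109.43(T − 100)
  original water: 5082.9(T − 15.57)
  cup: 138.03(T − 15.57)
5330.3 T = 59062 + 10943 + 81290 = 151295
T ≈ 28.38 °C (< 100 °C, so full condensation is consistent).

T_f ≈ 28.4 °C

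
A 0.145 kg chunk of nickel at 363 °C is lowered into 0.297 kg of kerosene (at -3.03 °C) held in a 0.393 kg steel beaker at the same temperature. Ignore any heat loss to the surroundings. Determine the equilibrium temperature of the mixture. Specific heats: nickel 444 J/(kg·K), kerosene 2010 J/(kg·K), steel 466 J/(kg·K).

T_f ≈ 24.9 °C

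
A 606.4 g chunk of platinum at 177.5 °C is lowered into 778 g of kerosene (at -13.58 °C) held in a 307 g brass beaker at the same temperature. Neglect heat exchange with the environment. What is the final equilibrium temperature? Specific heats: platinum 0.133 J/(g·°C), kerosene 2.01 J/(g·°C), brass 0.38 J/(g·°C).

Let T be the final temperature. ΣQ_i = 0:
606.4·0.133·(T − 177.5) + 778·2.01·(T − (-13.58)) + 307·0.38·(T − (-13.58)) = 0
80.65(T − 177.5) + 1563.8(T − (-13.58)) + 116.66(T − (-13.58)) = 0
(80.65 + 1563.8 + 116.66) T = 80.65·177.5 + 1563.8·(-13.58) + 116.66·(-13.58)
T = -8504.8/1761.1 ≈ -4.83 °C

T_f ≈ -4.8 °C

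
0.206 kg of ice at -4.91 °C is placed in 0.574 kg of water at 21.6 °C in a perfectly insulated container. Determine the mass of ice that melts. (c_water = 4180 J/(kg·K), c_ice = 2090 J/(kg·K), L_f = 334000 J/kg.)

m_melted ≈ 0.149 kg

Water can give up m c ΔT = 0.574×4180×21.6 = 51825 J before reaching 0 °C.
Of that, 0.206×2090×4.91 = 2114 J goes to bring the ice to 0 °C, leaving 49711 J.
To melt every bit of ice: 0.206×334000 = 68804 J.
That's not enough to melt it all — equilibrium is at 0 °C with ice remaining.
Mass melted = 49711/334000 ≈ 0.1488 kg.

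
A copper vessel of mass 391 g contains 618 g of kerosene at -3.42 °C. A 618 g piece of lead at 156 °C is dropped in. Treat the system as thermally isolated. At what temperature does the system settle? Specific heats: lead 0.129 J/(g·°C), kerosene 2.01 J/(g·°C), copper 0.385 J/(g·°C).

T_f ≈ 5.2 °C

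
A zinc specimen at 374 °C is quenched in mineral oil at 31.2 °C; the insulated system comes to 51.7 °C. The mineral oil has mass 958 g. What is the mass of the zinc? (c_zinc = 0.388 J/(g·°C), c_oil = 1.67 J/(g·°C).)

Conservation of energy gives ΣQ = 0:
m×0.388×(51.7 − 374) + 958×1.67×(51.7 − 31.2) = 0
-125.05 m = -32797
m = -32797/-125.05 ≈ 262.3 g

m ≈ 262 g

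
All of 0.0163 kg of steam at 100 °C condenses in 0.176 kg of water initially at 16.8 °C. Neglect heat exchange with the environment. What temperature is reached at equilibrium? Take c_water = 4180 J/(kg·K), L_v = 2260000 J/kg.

T_f ≈ 69.7 °C

Let T be the final temperature. ΣQ_i = 0:
condense steam: −0.0163·2260000 = −36838; condensate cools 100→T: 0.0163·4180·(T − 100) = 68.13(T − 100); original water: 735.68(T − 16.8)
803.81 T = 36838 + 6813.4 + 12359 = 56011
T ≈ 69.68 °C — below 100 °C, confirming all the steam condensed.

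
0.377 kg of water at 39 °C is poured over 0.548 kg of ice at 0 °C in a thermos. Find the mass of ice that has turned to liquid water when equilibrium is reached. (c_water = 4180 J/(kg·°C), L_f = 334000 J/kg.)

m_melted ≈ 0.184 kg

Cooling the water to 0 °C releases 0.377×4180×39 = 61459 J.
Melting all 0.548 kg of ice would need 0.548×334000 = 183032 J.
Since 61459 < 183032 J, not all the ice melts; equilibrium is at 0 °C.
Mass melted = 61459/334000 ≈ 0.184 kg.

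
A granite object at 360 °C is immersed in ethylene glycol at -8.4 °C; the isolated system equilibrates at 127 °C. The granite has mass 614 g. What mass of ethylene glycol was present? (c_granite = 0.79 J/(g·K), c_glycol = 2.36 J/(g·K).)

m ≈ 354 g

Net heat exchanged in the isolated system is zero:
614·0.79·(127 − 360) + m·2.36·(127 − (-8.4)) = 0
319.54 m = 113019
m = 113019/319.54 ≈ 353.7 g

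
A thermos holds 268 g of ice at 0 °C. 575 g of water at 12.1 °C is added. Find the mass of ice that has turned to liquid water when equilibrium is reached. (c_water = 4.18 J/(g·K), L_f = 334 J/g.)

m_melted ≈ 87.1 g

Water can give up m c ΔT = 575×4.18×12.1 = 29082 J before reaching 0 °C.
Fully melting the ice requires m_ice L_f = 268×334 = 89512 J.
Since 29082 < 89512 J, not all the ice melts; equilibrium is at 0 °C.
Mass melted = 29082/334 ≈ 87.07 g.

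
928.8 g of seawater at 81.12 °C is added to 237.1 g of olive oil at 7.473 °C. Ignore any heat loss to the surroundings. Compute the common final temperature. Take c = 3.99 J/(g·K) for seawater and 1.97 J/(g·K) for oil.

T_f = Σ m_i c_i T_i / Σ m_i c_i:
T_f = (3705.9*81.12 + 467.09*7.473) / (3705.9 + 467.09)
    = 304114 / 4173 ≈ 72.88 °C

T_f ≈ 72.9 °C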